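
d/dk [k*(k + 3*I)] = 2*k + 3*I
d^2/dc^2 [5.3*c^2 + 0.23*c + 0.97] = 10.6000000000000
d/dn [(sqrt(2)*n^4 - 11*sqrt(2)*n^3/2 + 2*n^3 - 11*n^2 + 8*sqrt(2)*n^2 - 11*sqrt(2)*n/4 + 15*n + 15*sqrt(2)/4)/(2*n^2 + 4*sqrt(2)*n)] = (8*sqrt(2)*n^5 - 22*sqrt(2)*n^4 + 56*n^4 - 176*n^3 + 32*sqrt(2)*n^3 - 77*sqrt(2)*n^2 + 68*n^2 - 30*sqrt(2)*n - 60)/(8*n^2*(n^2 + 4*sqrt(2)*n + 8))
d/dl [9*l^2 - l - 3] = 18*l - 1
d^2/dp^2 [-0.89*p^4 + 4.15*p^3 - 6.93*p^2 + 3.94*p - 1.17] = -10.68*p^2 + 24.9*p - 13.86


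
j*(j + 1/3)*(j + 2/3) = j^3 + j^2 + 2*j/9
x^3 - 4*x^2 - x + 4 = (x - 4)*(x - 1)*(x + 1)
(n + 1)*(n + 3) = n^2 + 4*n + 3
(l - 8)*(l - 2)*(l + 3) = l^3 - 7*l^2 - 14*l + 48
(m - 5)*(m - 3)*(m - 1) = m^3 - 9*m^2 + 23*m - 15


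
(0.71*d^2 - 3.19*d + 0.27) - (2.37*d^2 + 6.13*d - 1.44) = -1.66*d^2 - 9.32*d + 1.71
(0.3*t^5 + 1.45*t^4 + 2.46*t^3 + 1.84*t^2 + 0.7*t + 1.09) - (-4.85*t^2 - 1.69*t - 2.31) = 0.3*t^5 + 1.45*t^4 + 2.46*t^3 + 6.69*t^2 + 2.39*t + 3.4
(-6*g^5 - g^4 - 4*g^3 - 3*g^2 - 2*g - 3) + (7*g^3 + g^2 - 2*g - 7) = -6*g^5 - g^4 + 3*g^3 - 2*g^2 - 4*g - 10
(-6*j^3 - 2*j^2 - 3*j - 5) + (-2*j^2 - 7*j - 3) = -6*j^3 - 4*j^2 - 10*j - 8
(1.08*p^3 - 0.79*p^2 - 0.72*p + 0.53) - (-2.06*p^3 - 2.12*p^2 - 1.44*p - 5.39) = 3.14*p^3 + 1.33*p^2 + 0.72*p + 5.92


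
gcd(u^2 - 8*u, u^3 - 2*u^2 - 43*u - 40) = u - 8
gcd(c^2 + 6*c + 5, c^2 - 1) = c + 1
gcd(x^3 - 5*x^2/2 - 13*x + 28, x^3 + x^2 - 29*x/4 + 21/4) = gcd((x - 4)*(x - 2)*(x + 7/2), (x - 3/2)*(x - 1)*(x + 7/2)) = x + 7/2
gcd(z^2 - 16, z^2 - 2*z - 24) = z + 4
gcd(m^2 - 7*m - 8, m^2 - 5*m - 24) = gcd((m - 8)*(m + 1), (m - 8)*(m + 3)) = m - 8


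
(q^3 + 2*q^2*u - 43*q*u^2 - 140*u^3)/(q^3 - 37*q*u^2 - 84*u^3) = (q + 5*u)/(q + 3*u)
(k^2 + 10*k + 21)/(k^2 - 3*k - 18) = (k + 7)/(k - 6)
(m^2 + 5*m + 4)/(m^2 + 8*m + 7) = (m + 4)/(m + 7)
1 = 1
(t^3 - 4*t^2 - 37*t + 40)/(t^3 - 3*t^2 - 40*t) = (t - 1)/t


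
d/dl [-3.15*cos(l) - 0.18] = 3.15*sin(l)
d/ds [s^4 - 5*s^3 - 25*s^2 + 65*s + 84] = 4*s^3 - 15*s^2 - 50*s + 65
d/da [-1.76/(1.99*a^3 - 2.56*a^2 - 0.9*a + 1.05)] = (10.5072*a^2 - 9.0112*a - 1.584)/(1.99*a^3 - 2.56*a^2 - 0.9*a + 1.05)^2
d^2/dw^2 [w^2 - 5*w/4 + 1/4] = 2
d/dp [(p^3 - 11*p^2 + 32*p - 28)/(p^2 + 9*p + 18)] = (p^4 + 18*p^3 - 77*p^2 - 340*p + 828)/(p^4 + 18*p^3 + 117*p^2 + 324*p + 324)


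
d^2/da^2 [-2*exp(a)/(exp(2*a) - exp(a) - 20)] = 2*(2*(2*exp(a) - 1)^2*exp(2*a) + (8*exp(a) - 3)*(-exp(2*a) + exp(a) + 20)*exp(a) + (-exp(2*a) + exp(a) + 20)^2)*exp(a)/(-exp(2*a) + exp(a) + 20)^3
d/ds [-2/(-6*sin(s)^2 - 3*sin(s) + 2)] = -6*(4*sin(s) + 1)*cos(s)/(6*sin(s)^2 + 3*sin(s) - 2)^2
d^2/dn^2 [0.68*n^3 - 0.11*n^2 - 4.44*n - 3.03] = 4.08*n - 0.22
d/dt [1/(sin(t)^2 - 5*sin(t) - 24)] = (5 - 2*sin(t))*cos(t)/((sin(t) - 8)^2*(sin(t) + 3)^2)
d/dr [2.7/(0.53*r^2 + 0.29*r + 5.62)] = (-2.862*r - 0.783)/(0.53*r^2 + 0.29*r + 5.62)^2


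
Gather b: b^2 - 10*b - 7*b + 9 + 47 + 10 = b^2 - 17*b + 66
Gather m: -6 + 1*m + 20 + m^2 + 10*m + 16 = m^2 + 11*m + 30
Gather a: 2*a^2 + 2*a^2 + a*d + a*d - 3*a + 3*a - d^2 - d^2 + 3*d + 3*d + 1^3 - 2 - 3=4*a^2 + 2*a*d - 2*d^2 + 6*d - 4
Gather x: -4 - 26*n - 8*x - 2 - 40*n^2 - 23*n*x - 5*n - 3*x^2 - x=-40*n^2 - 31*n - 3*x^2 + x*(-23*n - 9) - 6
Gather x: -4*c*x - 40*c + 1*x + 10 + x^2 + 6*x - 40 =-40*c + x^2 + x*(7 - 4*c) - 30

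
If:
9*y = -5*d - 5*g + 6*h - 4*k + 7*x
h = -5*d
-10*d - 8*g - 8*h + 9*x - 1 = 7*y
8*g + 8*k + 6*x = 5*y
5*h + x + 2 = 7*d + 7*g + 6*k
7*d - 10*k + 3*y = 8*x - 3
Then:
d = -563/65466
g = -14315/21822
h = 2815/65466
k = 41443/43644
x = -38288/32733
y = -10190/10911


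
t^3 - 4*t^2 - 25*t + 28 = (t - 7)*(t - 1)*(t + 4)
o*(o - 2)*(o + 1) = o^3 - o^2 - 2*o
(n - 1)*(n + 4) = n^2 + 3*n - 4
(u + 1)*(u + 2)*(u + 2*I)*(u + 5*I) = u^4 + 3*u^3 + 7*I*u^3 - 8*u^2 + 21*I*u^2 - 30*u + 14*I*u - 20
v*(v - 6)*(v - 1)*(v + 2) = v^4 - 5*v^3 - 8*v^2 + 12*v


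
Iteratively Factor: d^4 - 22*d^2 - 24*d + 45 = (d - 1)*(d^3 + d^2 - 21*d - 45) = (d - 5)*(d - 1)*(d^2 + 6*d + 9) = (d - 5)*(d - 1)*(d + 3)*(d + 3)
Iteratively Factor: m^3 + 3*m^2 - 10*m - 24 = (m + 4)*(m^2 - m - 6) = (m + 2)*(m + 4)*(m - 3)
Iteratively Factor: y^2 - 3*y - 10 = (y - 5)*(y + 2)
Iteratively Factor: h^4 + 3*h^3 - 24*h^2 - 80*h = (h - 5)*(h^3 + 8*h^2 + 16*h) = (h - 5)*(h + 4)*(h^2 + 4*h) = h*(h - 5)*(h + 4)*(h + 4)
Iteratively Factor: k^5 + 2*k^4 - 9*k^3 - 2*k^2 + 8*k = (k - 1)*(k^4 + 3*k^3 - 6*k^2 - 8*k) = (k - 1)*(k + 1)*(k^3 + 2*k^2 - 8*k) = k*(k - 1)*(k + 1)*(k^2 + 2*k - 8) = k*(k - 2)*(k - 1)*(k + 1)*(k + 4)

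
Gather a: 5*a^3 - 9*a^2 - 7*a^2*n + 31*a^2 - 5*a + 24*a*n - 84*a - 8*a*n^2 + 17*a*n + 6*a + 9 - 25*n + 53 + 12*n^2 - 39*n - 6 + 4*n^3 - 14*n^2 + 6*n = 5*a^3 + a^2*(22 - 7*n) + a*(-8*n^2 + 41*n - 83) + 4*n^3 - 2*n^2 - 58*n + 56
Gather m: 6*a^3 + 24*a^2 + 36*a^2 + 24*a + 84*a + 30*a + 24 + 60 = 6*a^3 + 60*a^2 + 138*a + 84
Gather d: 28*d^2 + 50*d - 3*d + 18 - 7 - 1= 28*d^2 + 47*d + 10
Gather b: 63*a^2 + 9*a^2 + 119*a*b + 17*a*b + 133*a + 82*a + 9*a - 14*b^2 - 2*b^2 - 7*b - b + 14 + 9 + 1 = 72*a^2 + 224*a - 16*b^2 + b*(136*a - 8) + 24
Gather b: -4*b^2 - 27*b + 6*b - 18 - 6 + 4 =-4*b^2 - 21*b - 20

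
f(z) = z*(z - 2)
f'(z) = 2*z - 2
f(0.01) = -0.02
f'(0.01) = -1.98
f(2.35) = 0.82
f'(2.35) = 2.70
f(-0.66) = 1.76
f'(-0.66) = -3.32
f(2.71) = 1.92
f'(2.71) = 3.42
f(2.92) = 2.69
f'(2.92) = 3.84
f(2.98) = 2.92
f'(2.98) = 3.96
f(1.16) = -0.97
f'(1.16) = 0.32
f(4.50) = 11.25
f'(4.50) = 7.00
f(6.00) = 24.00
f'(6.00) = 10.00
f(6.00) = 24.00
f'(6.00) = 10.00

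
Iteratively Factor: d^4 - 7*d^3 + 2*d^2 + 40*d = (d + 2)*(d^3 - 9*d^2 + 20*d) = (d - 5)*(d + 2)*(d^2 - 4*d) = (d - 5)*(d - 4)*(d + 2)*(d)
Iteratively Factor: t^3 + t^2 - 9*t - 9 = (t + 3)*(t^2 - 2*t - 3) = (t + 1)*(t + 3)*(t - 3)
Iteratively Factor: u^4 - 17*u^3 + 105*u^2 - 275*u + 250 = (u - 5)*(u^3 - 12*u^2 + 45*u - 50) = (u - 5)^2*(u^2 - 7*u + 10) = (u - 5)^3*(u - 2)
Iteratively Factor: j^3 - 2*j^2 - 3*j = (j - 3)*(j^2 + j) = j*(j - 3)*(j + 1)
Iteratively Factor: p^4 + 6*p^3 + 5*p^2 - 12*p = (p)*(p^3 + 6*p^2 + 5*p - 12) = p*(p + 3)*(p^2 + 3*p - 4) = p*(p - 1)*(p + 3)*(p + 4)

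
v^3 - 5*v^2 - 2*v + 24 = (v - 4)*(v - 3)*(v + 2)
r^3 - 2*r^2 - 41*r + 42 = (r - 7)*(r - 1)*(r + 6)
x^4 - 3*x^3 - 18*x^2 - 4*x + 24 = (x - 6)*(x - 1)*(x + 2)^2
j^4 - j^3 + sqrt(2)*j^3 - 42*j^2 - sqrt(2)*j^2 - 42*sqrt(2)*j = j*(j - 7)*(j + 6)*(j + sqrt(2))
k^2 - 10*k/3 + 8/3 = (k - 2)*(k - 4/3)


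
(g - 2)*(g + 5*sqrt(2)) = g^2 - 2*g + 5*sqrt(2)*g - 10*sqrt(2)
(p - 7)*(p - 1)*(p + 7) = p^3 - p^2 - 49*p + 49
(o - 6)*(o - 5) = o^2 - 11*o + 30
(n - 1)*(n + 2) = n^2 + n - 2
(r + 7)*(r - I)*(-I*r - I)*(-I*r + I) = -r^4 - 7*r^3 + I*r^3 + r^2 + 7*I*r^2 + 7*r - I*r - 7*I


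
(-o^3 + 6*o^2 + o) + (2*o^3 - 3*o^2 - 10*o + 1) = o^3 + 3*o^2 - 9*o + 1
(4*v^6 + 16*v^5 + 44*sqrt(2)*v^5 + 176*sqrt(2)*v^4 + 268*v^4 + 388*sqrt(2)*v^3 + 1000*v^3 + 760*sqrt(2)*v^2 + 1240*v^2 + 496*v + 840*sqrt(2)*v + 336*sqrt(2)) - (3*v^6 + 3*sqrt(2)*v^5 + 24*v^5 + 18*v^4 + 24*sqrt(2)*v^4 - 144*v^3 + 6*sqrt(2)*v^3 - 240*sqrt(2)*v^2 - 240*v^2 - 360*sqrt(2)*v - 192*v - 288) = v^6 - 8*v^5 + 41*sqrt(2)*v^5 + 152*sqrt(2)*v^4 + 250*v^4 + 382*sqrt(2)*v^3 + 1144*v^3 + 1000*sqrt(2)*v^2 + 1480*v^2 + 688*v + 1200*sqrt(2)*v + 288 + 336*sqrt(2)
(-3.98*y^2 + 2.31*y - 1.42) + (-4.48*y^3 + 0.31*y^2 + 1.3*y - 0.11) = -4.48*y^3 - 3.67*y^2 + 3.61*y - 1.53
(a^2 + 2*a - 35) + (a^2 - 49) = 2*a^2 + 2*a - 84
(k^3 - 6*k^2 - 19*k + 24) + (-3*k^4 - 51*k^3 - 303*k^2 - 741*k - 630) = -3*k^4 - 50*k^3 - 309*k^2 - 760*k - 606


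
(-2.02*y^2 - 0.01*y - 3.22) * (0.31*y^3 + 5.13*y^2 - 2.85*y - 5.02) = -0.6262*y^5 - 10.3657*y^4 + 4.7075*y^3 - 6.3497*y^2 + 9.2272*y + 16.1644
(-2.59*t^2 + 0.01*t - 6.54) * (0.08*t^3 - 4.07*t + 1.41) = -0.2072*t^5 + 0.0008*t^4 + 10.0181*t^3 - 3.6926*t^2 + 26.6319*t - 9.2214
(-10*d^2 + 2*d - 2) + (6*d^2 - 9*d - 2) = -4*d^2 - 7*d - 4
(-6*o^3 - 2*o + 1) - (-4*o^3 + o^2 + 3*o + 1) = -2*o^3 - o^2 - 5*o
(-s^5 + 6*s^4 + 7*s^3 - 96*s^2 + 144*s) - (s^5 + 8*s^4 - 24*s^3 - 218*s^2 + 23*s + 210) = -2*s^5 - 2*s^4 + 31*s^3 + 122*s^2 + 121*s - 210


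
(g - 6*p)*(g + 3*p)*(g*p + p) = g^3*p - 3*g^2*p^2 + g^2*p - 18*g*p^3 - 3*g*p^2 - 18*p^3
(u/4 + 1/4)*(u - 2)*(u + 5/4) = u^3/4 + u^2/16 - 13*u/16 - 5/8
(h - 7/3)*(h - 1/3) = h^2 - 8*h/3 + 7/9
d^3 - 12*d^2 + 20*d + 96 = (d - 8)*(d - 6)*(d + 2)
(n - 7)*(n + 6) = n^2 - n - 42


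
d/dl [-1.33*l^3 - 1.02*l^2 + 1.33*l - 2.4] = -3.99*l^2 - 2.04*l + 1.33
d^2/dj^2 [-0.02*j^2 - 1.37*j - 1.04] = -0.0400000000000000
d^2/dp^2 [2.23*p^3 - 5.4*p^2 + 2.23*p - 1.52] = 13.38*p - 10.8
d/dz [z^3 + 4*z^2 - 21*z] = 3*z^2 + 8*z - 21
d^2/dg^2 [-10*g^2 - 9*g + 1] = -20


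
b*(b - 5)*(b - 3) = b^3 - 8*b^2 + 15*b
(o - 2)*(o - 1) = o^2 - 3*o + 2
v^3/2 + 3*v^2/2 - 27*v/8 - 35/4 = (v/2 + 1)*(v - 5/2)*(v + 7/2)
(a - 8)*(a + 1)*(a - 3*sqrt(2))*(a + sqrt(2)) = a^4 - 7*a^3 - 2*sqrt(2)*a^3 - 14*a^2 + 14*sqrt(2)*a^2 + 16*sqrt(2)*a + 42*a + 48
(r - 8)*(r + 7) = r^2 - r - 56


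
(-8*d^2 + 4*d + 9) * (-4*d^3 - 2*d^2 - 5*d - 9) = 32*d^5 - 4*d^3 + 34*d^2 - 81*d - 81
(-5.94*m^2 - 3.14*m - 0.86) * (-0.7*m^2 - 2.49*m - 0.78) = 4.158*m^4 + 16.9886*m^3 + 13.0538*m^2 + 4.5906*m + 0.6708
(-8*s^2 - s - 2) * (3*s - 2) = -24*s^3 + 13*s^2 - 4*s + 4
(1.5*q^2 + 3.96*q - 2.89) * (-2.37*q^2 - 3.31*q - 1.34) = -3.555*q^4 - 14.3502*q^3 - 8.2683*q^2 + 4.2595*q + 3.8726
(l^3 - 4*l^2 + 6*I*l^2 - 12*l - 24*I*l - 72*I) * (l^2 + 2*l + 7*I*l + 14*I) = l^5 - 2*l^4 + 13*I*l^4 - 62*l^3 - 26*I*l^3 + 60*l^2 - 260*I*l^2 + 840*l - 312*I*l + 1008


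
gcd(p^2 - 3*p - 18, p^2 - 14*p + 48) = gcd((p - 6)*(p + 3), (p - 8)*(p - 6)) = p - 6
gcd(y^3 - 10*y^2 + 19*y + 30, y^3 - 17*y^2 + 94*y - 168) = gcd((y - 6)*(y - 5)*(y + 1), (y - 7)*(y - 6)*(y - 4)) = y - 6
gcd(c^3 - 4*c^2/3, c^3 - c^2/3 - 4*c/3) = c^2 - 4*c/3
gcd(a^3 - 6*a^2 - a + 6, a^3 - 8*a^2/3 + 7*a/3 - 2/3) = a - 1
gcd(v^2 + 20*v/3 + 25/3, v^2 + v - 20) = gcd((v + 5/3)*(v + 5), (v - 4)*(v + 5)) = v + 5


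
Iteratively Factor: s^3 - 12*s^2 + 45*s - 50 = (s - 5)*(s^2 - 7*s + 10) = (s - 5)*(s - 2)*(s - 5)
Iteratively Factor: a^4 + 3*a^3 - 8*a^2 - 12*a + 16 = (a - 2)*(a^3 + 5*a^2 + 2*a - 8) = (a - 2)*(a + 4)*(a^2 + a - 2) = (a - 2)*(a - 1)*(a + 4)*(a + 2)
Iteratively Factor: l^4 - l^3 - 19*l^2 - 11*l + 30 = (l + 3)*(l^3 - 4*l^2 - 7*l + 10) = (l + 2)*(l + 3)*(l^2 - 6*l + 5) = (l - 1)*(l + 2)*(l + 3)*(l - 5)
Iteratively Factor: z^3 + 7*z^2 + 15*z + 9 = (z + 1)*(z^2 + 6*z + 9) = (z + 1)*(z + 3)*(z + 3)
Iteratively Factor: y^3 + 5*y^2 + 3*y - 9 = (y + 3)*(y^2 + 2*y - 3) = (y + 3)^2*(y - 1)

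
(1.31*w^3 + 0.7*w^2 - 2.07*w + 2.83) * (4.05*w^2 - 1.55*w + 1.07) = 5.3055*w^5 + 0.8045*w^4 - 8.0668*w^3 + 15.419*w^2 - 6.6014*w + 3.0281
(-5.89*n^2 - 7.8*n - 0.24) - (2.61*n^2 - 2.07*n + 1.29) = -8.5*n^2 - 5.73*n - 1.53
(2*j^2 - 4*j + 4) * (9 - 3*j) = -6*j^3 + 30*j^2 - 48*j + 36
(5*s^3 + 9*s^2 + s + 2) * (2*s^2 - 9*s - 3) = 10*s^5 - 27*s^4 - 94*s^3 - 32*s^2 - 21*s - 6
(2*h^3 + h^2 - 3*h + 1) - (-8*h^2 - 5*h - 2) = 2*h^3 + 9*h^2 + 2*h + 3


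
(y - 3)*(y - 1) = y^2 - 4*y + 3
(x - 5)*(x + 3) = x^2 - 2*x - 15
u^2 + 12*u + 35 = (u + 5)*(u + 7)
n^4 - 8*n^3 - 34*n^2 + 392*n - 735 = (n - 7)*(n - 5)*(n - 3)*(n + 7)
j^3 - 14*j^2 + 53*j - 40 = (j - 8)*(j - 5)*(j - 1)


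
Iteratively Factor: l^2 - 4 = (l + 2)*(l - 2)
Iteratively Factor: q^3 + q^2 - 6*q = (q - 2)*(q^2 + 3*q) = q*(q - 2)*(q + 3)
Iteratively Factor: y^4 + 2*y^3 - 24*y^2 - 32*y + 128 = (y - 4)*(y^3 + 6*y^2 - 32) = (y - 4)*(y + 4)*(y^2 + 2*y - 8) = (y - 4)*(y - 2)*(y + 4)*(y + 4)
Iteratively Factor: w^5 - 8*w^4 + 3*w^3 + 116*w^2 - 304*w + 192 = (w + 4)*(w^4 - 12*w^3 + 51*w^2 - 88*w + 48) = (w - 4)*(w + 4)*(w^3 - 8*w^2 + 19*w - 12) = (w - 4)*(w - 1)*(w + 4)*(w^2 - 7*w + 12) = (w - 4)^2*(w - 1)*(w + 4)*(w - 3)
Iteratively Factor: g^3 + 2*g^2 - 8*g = (g - 2)*(g^2 + 4*g) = g*(g - 2)*(g + 4)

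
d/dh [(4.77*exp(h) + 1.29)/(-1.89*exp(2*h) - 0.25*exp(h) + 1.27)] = (9.0153*exp(2*h) + 4.8762*exp(h) + 6.3804)*exp(h)/(3.5721*exp(4*h) + 0.945*exp(3*h) - 4.7381*exp(2*h) - 0.635*exp(h) + 1.6129)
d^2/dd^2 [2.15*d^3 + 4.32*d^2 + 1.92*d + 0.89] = 12.9*d + 8.64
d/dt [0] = 0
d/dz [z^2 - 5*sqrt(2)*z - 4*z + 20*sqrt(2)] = 2*z - 5*sqrt(2) - 4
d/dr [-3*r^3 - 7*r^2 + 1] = r*(-9*r - 14)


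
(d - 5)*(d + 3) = d^2 - 2*d - 15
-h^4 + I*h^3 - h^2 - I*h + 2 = (h - 2*I)*(h + I)*(I*h - I)*(I*h + I)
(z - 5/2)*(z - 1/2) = z^2 - 3*z + 5/4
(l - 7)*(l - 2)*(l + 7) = l^3 - 2*l^2 - 49*l + 98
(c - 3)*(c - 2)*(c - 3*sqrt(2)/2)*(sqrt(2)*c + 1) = sqrt(2)*c^4 - 5*sqrt(2)*c^3 - 2*c^3 + 9*sqrt(2)*c^2/2 + 10*c^2 - 12*c + 15*sqrt(2)*c/2 - 9*sqrt(2)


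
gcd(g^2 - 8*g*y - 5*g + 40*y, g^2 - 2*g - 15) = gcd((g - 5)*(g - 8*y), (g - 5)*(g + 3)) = g - 5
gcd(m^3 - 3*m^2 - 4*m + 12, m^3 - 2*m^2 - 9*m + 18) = m^2 - 5*m + 6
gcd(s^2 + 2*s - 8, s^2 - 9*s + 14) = s - 2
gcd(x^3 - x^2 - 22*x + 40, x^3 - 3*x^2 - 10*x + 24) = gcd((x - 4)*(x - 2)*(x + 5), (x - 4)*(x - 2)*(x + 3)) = x^2 - 6*x + 8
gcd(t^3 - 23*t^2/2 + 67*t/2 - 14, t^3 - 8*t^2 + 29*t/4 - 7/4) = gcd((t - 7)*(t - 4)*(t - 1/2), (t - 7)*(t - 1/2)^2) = t^2 - 15*t/2 + 7/2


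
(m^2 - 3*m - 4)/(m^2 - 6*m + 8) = (m + 1)/(m - 2)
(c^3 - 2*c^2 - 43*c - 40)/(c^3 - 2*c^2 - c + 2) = (c^2 - 3*c - 40)/(c^2 - 3*c + 2)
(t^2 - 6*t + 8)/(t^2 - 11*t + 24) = (t^2 - 6*t + 8)/(t^2 - 11*t + 24)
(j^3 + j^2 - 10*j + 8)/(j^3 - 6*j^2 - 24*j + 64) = (j - 1)/(j - 8)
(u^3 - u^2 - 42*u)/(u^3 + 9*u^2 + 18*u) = (u - 7)/(u + 3)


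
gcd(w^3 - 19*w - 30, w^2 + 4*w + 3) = w + 3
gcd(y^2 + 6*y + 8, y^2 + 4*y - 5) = 1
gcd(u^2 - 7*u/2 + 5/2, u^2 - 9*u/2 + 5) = u - 5/2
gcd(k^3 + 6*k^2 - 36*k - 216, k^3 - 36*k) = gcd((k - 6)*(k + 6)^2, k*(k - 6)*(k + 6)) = k^2 - 36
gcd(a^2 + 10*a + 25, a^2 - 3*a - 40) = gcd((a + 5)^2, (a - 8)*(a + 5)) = a + 5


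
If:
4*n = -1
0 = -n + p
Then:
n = -1/4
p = -1/4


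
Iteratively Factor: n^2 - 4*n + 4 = (n - 2)*(n - 2)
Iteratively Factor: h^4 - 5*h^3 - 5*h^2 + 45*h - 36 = (h - 3)*(h^3 - 2*h^2 - 11*h + 12) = (h - 3)*(h - 1)*(h^2 - h - 12) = (h - 4)*(h - 3)*(h - 1)*(h + 3)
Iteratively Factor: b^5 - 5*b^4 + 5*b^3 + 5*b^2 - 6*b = (b - 1)*(b^4 - 4*b^3 + b^2 + 6*b) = (b - 1)*(b + 1)*(b^3 - 5*b^2 + 6*b) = (b - 2)*(b - 1)*(b + 1)*(b^2 - 3*b) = (b - 3)*(b - 2)*(b - 1)*(b + 1)*(b)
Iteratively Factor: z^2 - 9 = (z + 3)*(z - 3)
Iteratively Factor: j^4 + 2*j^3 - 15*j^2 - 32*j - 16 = (j + 1)*(j^3 + j^2 - 16*j - 16) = (j + 1)^2*(j^2 - 16) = (j - 4)*(j + 1)^2*(j + 4)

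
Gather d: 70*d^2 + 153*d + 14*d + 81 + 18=70*d^2 + 167*d + 99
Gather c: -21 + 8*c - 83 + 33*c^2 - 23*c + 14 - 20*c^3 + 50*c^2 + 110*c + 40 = -20*c^3 + 83*c^2 + 95*c - 50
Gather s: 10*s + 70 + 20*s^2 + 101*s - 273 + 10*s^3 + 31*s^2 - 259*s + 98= 10*s^3 + 51*s^2 - 148*s - 105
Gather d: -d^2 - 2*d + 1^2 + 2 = -d^2 - 2*d + 3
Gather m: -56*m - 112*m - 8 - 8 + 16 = -168*m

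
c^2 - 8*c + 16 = (c - 4)^2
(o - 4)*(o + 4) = o^2 - 16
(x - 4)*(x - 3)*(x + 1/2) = x^3 - 13*x^2/2 + 17*x/2 + 6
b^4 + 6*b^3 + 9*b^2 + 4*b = b*(b + 1)^2*(b + 4)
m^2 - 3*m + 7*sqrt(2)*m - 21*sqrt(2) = (m - 3)*(m + 7*sqrt(2))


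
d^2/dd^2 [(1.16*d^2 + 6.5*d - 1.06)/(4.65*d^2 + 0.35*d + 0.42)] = (2.8421709430404e-14*d^4 + 277.3167*d^3 - 151.11198*d^2 - 86.5179*d + 2.378908)/(100.544625*d^6 + 22.703625*d^5 + 28.953225*d^4 + 4.144175*d^3 + 2.61513*d^2 + 0.18522*d + 0.074088)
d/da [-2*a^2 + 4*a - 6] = 4 - 4*a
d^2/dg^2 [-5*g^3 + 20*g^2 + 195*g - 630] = 40 - 30*g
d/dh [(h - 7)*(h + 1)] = 2*h - 6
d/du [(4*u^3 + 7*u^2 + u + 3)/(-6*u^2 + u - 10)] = (-24*u^4 + 8*u^3 - 107*u^2 - 104*u - 13)/(36*u^4 - 12*u^3 + 121*u^2 - 20*u + 100)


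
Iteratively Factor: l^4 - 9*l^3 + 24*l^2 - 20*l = (l)*(l^3 - 9*l^2 + 24*l - 20) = l*(l - 2)*(l^2 - 7*l + 10) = l*(l - 5)*(l - 2)*(l - 2)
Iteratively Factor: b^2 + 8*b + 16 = (b + 4)*(b + 4)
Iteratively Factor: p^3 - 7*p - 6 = (p + 1)*(p^2 - p - 6) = (p + 1)*(p + 2)*(p - 3)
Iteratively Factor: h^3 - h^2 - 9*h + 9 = (h + 3)*(h^2 - 4*h + 3) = (h - 3)*(h + 3)*(h - 1)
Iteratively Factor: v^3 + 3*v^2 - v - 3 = (v + 1)*(v^2 + 2*v - 3) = (v + 1)*(v + 3)*(v - 1)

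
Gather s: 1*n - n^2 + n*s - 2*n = -n^2 + n*s - n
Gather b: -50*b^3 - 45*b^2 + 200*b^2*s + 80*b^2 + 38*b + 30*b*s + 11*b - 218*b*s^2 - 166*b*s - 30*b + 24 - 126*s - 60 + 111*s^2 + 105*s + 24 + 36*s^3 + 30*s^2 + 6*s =-50*b^3 + b^2*(200*s + 35) + b*(-218*s^2 - 136*s + 19) + 36*s^3 + 141*s^2 - 15*s - 12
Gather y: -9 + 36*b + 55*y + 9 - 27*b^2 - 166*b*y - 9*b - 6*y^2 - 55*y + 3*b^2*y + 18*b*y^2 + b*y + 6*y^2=-27*b^2 + 18*b*y^2 + 27*b + y*(3*b^2 - 165*b)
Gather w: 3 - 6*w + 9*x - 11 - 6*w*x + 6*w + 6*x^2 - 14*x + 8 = -6*w*x + 6*x^2 - 5*x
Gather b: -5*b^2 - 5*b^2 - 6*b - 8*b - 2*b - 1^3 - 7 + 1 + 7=-10*b^2 - 16*b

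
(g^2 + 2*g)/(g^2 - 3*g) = (g + 2)/(g - 3)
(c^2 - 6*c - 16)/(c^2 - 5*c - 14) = (c - 8)/(c - 7)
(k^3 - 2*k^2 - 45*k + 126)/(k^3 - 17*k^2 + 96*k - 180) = (k^2 + 4*k - 21)/(k^2 - 11*k + 30)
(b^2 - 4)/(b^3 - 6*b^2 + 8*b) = (b + 2)/(b*(b - 4))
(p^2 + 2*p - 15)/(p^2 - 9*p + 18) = (p + 5)/(p - 6)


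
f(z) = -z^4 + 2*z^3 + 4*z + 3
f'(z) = -4*z^3 + 6*z^2 + 4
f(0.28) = 4.16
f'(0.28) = 4.38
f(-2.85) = -120.67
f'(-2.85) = 145.33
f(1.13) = 8.78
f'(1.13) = 5.89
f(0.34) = 4.43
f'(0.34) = 4.54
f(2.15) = 10.11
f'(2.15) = -8.02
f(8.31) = -3584.79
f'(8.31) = -1877.09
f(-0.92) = -2.95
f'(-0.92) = 12.19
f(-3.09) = -159.53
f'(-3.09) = 179.30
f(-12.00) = -24237.00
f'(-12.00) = 7780.00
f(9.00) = -5064.00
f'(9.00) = -2426.00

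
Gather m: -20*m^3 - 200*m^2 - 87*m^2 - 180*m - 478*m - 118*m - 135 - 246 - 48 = -20*m^3 - 287*m^2 - 776*m - 429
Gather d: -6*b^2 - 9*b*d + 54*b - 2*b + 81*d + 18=-6*b^2 + 52*b + d*(81 - 9*b) + 18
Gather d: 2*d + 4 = 2*d + 4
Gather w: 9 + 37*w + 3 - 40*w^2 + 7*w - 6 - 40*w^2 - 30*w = -80*w^2 + 14*w + 6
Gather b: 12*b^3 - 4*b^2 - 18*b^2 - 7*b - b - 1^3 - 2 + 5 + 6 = 12*b^3 - 22*b^2 - 8*b + 8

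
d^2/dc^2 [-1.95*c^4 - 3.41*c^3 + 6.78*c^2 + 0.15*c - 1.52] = -23.4*c^2 - 20.46*c + 13.56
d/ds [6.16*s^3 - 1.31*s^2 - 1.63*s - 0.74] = 18.48*s^2 - 2.62*s - 1.63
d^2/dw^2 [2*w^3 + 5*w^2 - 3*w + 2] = 12*w + 10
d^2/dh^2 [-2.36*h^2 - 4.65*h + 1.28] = -4.72000000000000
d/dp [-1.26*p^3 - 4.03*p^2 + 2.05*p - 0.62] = -3.78*p^2 - 8.06*p + 2.05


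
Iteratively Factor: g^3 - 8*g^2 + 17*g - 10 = (g - 2)*(g^2 - 6*g + 5) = (g - 5)*(g - 2)*(g - 1)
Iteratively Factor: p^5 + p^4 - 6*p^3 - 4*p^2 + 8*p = (p + 2)*(p^4 - p^3 - 4*p^2 + 4*p) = (p - 2)*(p + 2)*(p^3 + p^2 - 2*p) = (p - 2)*(p - 1)*(p + 2)*(p^2 + 2*p) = p*(p - 2)*(p - 1)*(p + 2)*(p + 2)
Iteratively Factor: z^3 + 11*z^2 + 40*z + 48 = (z + 4)*(z^2 + 7*z + 12) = (z + 3)*(z + 4)*(z + 4)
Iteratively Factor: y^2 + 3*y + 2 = (y + 1)*(y + 2)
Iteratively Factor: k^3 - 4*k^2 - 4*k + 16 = (k - 2)*(k^2 - 2*k - 8) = (k - 2)*(k + 2)*(k - 4)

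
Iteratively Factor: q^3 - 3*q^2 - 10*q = (q + 2)*(q^2 - 5*q) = q*(q + 2)*(q - 5)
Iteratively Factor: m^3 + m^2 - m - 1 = (m + 1)*(m^2 - 1) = (m - 1)*(m + 1)*(m + 1)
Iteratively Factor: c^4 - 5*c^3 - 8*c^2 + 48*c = (c - 4)*(c^3 - c^2 - 12*c) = (c - 4)*(c + 3)*(c^2 - 4*c) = c*(c - 4)*(c + 3)*(c - 4)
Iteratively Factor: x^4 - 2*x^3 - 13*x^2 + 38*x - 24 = (x + 4)*(x^3 - 6*x^2 + 11*x - 6) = (x - 1)*(x + 4)*(x^2 - 5*x + 6) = (x - 2)*(x - 1)*(x + 4)*(x - 3)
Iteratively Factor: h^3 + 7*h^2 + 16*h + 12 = (h + 2)*(h^2 + 5*h + 6) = (h + 2)*(h + 3)*(h + 2)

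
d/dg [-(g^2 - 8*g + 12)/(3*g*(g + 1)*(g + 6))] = (g^4 - 16*g^3 - 26*g^2 + 168*g + 72)/(3*g^2*(g^4 + 14*g^3 + 61*g^2 + 84*g + 36))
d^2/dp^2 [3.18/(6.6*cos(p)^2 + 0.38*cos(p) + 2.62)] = (-554.0832*(1 - cos(p)^2)^2 - 23.92632*cos(p)^3 - 57.546552*cos(p)^2 + 51.018648*cos(p) + 445.024464)/(6.6*cos(p)^2 + 0.38*cos(p) + 2.62)^3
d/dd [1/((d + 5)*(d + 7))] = 2*(-d - 6)/(d^4 + 24*d^3 + 214*d^2 + 840*d + 1225)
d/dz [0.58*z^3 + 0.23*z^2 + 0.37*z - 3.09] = 1.74*z^2 + 0.46*z + 0.37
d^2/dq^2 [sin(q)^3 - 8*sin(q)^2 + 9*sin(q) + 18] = -9*sin(q)^3 + 32*sin(q)^2 - 3*sin(q) - 16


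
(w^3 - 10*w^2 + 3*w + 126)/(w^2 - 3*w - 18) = w - 7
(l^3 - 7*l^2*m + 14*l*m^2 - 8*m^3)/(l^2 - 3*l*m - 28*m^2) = (-l^3 + 7*l^2*m - 14*l*m^2 + 8*m^3)/(-l^2 + 3*l*m + 28*m^2)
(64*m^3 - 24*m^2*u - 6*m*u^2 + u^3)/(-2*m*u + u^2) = -32*m^2/u - 4*m + u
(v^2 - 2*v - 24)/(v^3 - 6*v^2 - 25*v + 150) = (v + 4)/(v^2 - 25)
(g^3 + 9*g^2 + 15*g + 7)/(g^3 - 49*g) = (g^2 + 2*g + 1)/(g*(g - 7))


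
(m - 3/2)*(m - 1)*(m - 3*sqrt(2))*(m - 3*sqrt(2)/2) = m^4 - 9*sqrt(2)*m^3/2 - 5*m^3/2 + 21*m^2/2 + 45*sqrt(2)*m^2/4 - 45*m/2 - 27*sqrt(2)*m/4 + 27/2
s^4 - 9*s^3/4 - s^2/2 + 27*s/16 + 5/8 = (s - 2)*(s - 5/4)*(s + 1/2)^2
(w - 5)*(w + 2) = w^2 - 3*w - 10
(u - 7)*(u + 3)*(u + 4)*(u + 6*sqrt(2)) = u^4 + 6*sqrt(2)*u^3 - 37*u^2 - 222*sqrt(2)*u - 84*u - 504*sqrt(2)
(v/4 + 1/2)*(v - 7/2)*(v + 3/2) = v^3/4 - 37*v/16 - 21/8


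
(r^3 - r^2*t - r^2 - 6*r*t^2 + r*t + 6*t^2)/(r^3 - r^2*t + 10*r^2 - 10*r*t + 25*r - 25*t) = (r^3 - r^2*t - r^2 - 6*r*t^2 + r*t + 6*t^2)/(r^3 - r^2*t + 10*r^2 - 10*r*t + 25*r - 25*t)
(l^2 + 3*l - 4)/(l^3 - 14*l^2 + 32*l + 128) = (l^2 + 3*l - 4)/(l^3 - 14*l^2 + 32*l + 128)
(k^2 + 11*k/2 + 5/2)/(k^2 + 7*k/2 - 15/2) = (2*k + 1)/(2*k - 3)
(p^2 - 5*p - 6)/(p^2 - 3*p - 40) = (-p^2 + 5*p + 6)/(-p^2 + 3*p + 40)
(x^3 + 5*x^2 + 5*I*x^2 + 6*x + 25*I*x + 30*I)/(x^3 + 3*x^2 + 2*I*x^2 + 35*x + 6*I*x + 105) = (x^2 + x*(2 + 5*I) + 10*I)/(x^2 + 2*I*x + 35)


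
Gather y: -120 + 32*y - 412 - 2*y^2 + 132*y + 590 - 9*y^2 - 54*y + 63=-11*y^2 + 110*y + 121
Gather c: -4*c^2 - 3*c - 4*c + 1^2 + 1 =-4*c^2 - 7*c + 2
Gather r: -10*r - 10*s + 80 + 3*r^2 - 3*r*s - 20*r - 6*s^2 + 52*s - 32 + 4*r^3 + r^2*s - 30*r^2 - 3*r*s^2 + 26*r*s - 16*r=4*r^3 + r^2*(s - 27) + r*(-3*s^2 + 23*s - 46) - 6*s^2 + 42*s + 48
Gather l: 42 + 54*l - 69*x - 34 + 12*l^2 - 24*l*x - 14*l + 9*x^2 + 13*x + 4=12*l^2 + l*(40 - 24*x) + 9*x^2 - 56*x + 12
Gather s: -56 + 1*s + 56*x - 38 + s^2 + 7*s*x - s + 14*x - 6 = s^2 + 7*s*x + 70*x - 100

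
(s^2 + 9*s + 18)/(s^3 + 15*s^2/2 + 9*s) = 2*(s + 3)/(s*(2*s + 3))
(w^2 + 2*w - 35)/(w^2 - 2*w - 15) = (w + 7)/(w + 3)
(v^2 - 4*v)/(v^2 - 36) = v*(v - 4)/(v^2 - 36)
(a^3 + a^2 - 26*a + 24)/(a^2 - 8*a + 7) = (a^2 + 2*a - 24)/(a - 7)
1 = 1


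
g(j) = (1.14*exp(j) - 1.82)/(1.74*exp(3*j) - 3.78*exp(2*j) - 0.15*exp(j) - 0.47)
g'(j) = (1.14*exp(j) - 1.82)*(-5.22*exp(3*j) + 7.56*exp(2*j) + 0.15*exp(j))/(1.74*exp(3*j) - 3.78*exp(2*j) - 0.15*exp(j) - 0.47)^2 + 1.14*exp(j)/(1.74*exp(3*j) - 3.78*exp(2*j) - 0.15*exp(j) - 0.47)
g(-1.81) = 2.78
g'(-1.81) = -1.28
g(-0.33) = 0.53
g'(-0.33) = -1.02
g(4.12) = 0.00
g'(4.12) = -0.00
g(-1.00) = 1.47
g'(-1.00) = -1.71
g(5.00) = 0.00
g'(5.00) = -0.00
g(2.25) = 0.01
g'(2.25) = -0.02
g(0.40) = 0.04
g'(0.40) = -0.51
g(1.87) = 0.02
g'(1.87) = -0.04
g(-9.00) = 3.87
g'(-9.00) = 0.00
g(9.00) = 0.00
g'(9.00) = 0.00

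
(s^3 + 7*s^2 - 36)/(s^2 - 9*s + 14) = (s^2 + 9*s + 18)/(s - 7)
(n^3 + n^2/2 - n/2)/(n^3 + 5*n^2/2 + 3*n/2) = (2*n - 1)/(2*n + 3)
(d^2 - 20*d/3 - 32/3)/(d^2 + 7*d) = (3*d^2 - 20*d - 32)/(3*d*(d + 7))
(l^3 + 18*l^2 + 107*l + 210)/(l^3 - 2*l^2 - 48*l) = (l^2 + 12*l + 35)/(l*(l - 8))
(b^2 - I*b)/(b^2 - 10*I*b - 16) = b*(-b + I)/(-b^2 + 10*I*b + 16)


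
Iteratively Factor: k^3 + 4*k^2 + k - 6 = (k - 1)*(k^2 + 5*k + 6) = (k - 1)*(k + 2)*(k + 3)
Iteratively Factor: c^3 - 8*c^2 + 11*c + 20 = (c - 5)*(c^2 - 3*c - 4) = (c - 5)*(c + 1)*(c - 4)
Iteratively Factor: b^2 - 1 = (b + 1)*(b - 1)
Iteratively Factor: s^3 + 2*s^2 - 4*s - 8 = (s + 2)*(s^2 - 4) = (s - 2)*(s + 2)*(s + 2)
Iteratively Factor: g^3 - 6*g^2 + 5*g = (g - 5)*(g^2 - g) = g*(g - 5)*(g - 1)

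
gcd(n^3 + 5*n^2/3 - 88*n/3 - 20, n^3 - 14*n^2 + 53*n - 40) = n - 5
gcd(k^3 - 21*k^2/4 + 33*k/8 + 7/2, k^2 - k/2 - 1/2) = k + 1/2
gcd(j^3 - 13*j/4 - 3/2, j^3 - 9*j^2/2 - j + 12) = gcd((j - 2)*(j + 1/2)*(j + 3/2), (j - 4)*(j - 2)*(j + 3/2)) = j^2 - j/2 - 3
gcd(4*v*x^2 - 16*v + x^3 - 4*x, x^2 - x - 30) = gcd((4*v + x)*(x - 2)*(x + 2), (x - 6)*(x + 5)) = 1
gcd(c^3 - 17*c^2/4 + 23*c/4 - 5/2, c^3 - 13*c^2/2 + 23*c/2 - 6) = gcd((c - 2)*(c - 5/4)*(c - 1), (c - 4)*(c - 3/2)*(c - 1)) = c - 1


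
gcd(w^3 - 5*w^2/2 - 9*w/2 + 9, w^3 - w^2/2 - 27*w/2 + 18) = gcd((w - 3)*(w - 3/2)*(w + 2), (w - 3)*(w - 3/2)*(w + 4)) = w^2 - 9*w/2 + 9/2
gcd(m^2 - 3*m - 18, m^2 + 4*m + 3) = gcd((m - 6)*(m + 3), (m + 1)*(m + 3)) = m + 3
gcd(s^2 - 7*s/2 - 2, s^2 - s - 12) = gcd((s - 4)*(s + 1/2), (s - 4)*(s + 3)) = s - 4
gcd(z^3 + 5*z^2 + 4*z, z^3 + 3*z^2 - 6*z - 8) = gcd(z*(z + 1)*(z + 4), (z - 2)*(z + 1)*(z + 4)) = z^2 + 5*z + 4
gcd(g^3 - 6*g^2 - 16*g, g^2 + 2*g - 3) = 1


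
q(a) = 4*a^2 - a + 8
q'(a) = 8*a - 1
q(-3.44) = 58.77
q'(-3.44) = -28.52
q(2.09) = 23.38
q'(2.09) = 15.72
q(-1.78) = 22.45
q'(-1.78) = -15.24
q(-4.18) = 82.07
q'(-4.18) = -34.44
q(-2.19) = 29.37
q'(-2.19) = -18.52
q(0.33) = 8.11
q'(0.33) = 1.64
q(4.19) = 74.03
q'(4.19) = 32.52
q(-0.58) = 9.93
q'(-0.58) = -5.64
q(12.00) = 572.00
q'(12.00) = 95.00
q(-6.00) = 158.00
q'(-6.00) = -49.00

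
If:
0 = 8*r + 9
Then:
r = -9/8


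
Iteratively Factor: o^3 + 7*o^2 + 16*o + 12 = (o + 3)*(o^2 + 4*o + 4) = (o + 2)*(o + 3)*(o + 2)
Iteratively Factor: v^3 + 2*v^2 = (v)*(v^2 + 2*v) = v^2*(v + 2)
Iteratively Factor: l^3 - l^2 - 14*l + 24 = (l + 4)*(l^2 - 5*l + 6) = (l - 3)*(l + 4)*(l - 2)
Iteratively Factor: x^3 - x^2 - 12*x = (x - 4)*(x^2 + 3*x) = x*(x - 4)*(x + 3)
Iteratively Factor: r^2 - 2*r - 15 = (r - 5)*(r + 3)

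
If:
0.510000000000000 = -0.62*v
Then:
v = -0.82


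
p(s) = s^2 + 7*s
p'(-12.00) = -17.00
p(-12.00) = 60.00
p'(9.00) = 25.00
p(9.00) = 144.00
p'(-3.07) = 0.86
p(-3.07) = -12.07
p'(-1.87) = 3.26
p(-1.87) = -9.59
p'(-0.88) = 5.24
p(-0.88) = -5.39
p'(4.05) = 15.10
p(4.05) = 44.75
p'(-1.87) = 3.26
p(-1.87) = -9.59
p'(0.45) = 7.90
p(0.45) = 3.35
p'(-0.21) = 6.58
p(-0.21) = -1.43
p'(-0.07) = 6.86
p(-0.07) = -0.49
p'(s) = 2*s + 7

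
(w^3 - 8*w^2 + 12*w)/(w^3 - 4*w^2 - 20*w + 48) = w/(w + 4)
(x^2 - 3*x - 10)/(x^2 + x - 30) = (x + 2)/(x + 6)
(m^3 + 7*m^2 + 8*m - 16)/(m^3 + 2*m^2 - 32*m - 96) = (m - 1)/(m - 6)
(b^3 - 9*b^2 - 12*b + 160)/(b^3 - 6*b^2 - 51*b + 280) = (b + 4)/(b + 7)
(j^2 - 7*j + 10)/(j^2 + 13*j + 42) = (j^2 - 7*j + 10)/(j^2 + 13*j + 42)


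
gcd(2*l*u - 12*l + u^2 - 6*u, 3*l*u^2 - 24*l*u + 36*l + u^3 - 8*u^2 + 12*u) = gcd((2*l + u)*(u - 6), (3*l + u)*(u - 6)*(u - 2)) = u - 6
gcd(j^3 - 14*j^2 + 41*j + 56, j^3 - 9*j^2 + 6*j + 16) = j^2 - 7*j - 8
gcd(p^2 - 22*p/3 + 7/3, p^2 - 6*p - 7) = p - 7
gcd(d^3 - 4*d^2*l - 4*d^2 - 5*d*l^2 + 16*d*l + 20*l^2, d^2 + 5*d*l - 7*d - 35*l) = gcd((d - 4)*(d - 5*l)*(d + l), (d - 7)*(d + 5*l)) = 1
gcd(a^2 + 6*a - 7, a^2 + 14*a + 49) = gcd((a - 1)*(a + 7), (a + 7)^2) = a + 7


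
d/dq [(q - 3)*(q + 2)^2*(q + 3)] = 4*q^3 + 12*q^2 - 10*q - 36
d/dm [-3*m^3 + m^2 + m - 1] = -9*m^2 + 2*m + 1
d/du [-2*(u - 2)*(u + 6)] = -4*u - 8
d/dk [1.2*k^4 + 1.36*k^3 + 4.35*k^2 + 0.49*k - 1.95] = 4.8*k^3 + 4.08*k^2 + 8.7*k + 0.49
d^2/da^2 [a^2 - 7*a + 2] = 2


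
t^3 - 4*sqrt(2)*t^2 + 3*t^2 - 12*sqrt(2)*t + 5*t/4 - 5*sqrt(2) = (t + 1/2)*(t + 5/2)*(t - 4*sqrt(2))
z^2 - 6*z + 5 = (z - 5)*(z - 1)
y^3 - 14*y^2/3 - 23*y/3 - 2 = (y - 6)*(y + 1/3)*(y + 1)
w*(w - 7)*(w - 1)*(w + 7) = w^4 - w^3 - 49*w^2 + 49*w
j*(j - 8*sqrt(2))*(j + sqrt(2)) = j^3 - 7*sqrt(2)*j^2 - 16*j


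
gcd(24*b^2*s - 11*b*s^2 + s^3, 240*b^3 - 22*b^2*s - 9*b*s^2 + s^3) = -8*b + s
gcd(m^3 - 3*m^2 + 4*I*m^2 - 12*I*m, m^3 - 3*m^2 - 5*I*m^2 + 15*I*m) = m^2 - 3*m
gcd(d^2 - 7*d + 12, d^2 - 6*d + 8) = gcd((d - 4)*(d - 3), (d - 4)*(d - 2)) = d - 4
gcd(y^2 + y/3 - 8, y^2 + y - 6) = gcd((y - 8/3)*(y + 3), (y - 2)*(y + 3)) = y + 3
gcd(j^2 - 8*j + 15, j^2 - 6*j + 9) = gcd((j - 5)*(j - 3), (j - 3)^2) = j - 3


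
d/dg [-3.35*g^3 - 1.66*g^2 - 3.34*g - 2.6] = -10.05*g^2 - 3.32*g - 3.34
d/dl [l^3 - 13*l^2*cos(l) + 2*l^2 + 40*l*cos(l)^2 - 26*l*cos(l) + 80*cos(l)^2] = 13*l^2*sin(l) + 3*l^2 - 40*l*sin(2*l) - 26*sqrt(2)*l*cos(l + pi/4) + 4*l - 80*sin(2*l) - 26*cos(l) + 20*cos(2*l) + 20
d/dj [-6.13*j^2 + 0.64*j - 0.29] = 0.64 - 12.26*j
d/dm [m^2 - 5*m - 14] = 2*m - 5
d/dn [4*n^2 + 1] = 8*n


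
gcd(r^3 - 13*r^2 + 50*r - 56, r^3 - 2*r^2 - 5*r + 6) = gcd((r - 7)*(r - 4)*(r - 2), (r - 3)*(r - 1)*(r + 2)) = 1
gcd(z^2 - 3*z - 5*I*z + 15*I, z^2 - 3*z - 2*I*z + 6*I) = z - 3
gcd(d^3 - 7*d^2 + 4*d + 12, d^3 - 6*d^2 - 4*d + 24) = d^2 - 8*d + 12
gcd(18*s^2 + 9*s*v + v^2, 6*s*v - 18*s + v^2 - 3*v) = 6*s + v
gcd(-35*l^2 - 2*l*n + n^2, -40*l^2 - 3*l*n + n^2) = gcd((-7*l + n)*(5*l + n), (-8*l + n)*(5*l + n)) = 5*l + n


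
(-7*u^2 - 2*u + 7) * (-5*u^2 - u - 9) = 35*u^4 + 17*u^3 + 30*u^2 + 11*u - 63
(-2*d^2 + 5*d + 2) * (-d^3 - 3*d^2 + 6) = 2*d^5 + d^4 - 17*d^3 - 18*d^2 + 30*d + 12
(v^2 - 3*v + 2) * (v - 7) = v^3 - 10*v^2 + 23*v - 14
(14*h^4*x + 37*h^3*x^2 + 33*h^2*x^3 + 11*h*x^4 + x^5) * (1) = 14*h^4*x + 37*h^3*x^2 + 33*h^2*x^3 + 11*h*x^4 + x^5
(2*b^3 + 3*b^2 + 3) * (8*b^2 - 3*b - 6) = 16*b^5 + 18*b^4 - 21*b^3 + 6*b^2 - 9*b - 18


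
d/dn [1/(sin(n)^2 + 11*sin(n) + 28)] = -(2*sin(n) + 11)*cos(n)/(sin(n)^2 + 11*sin(n) + 28)^2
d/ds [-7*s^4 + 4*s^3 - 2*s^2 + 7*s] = -28*s^3 + 12*s^2 - 4*s + 7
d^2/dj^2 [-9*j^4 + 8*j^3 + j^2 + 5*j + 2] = -108*j^2 + 48*j + 2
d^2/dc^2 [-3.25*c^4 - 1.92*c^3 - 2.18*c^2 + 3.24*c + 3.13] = -39.0*c^2 - 11.52*c - 4.36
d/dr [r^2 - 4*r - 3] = 2*r - 4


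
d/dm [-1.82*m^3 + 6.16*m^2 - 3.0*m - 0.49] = -5.46*m^2 + 12.32*m - 3.0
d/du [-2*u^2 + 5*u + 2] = 5 - 4*u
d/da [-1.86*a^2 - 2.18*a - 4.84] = -3.72*a - 2.18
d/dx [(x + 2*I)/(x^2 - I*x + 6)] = 1/(-x^2 + 6*I*x + 9)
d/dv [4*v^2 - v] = 8*v - 1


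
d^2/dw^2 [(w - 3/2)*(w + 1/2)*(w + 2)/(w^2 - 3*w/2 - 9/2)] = (88*w^3 + 468*w^2 + 486*w + 459)/(8*w^6 - 36*w^5 - 54*w^4 + 297*w^3 + 243*w^2 - 729*w - 729)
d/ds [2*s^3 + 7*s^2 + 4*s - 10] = 6*s^2 + 14*s + 4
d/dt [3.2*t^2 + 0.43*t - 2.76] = 6.4*t + 0.43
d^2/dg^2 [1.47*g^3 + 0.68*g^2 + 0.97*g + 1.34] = 8.82*g + 1.36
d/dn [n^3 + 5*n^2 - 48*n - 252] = 3*n^2 + 10*n - 48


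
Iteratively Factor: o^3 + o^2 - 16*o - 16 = (o + 1)*(o^2 - 16) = (o + 1)*(o + 4)*(o - 4)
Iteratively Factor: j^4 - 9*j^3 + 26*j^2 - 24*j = (j - 2)*(j^3 - 7*j^2 + 12*j) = (j - 4)*(j - 2)*(j^2 - 3*j) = (j - 4)*(j - 3)*(j - 2)*(j)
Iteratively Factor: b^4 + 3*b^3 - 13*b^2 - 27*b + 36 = (b - 1)*(b^3 + 4*b^2 - 9*b - 36) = (b - 1)*(b + 3)*(b^2 + b - 12) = (b - 1)*(b + 3)*(b + 4)*(b - 3)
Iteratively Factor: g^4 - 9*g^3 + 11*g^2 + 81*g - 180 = (g - 3)*(g^3 - 6*g^2 - 7*g + 60) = (g - 4)*(g - 3)*(g^2 - 2*g - 15) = (g - 5)*(g - 4)*(g - 3)*(g + 3)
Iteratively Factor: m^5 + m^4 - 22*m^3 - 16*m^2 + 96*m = (m - 2)*(m^4 + 3*m^3 - 16*m^2 - 48*m) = (m - 4)*(m - 2)*(m^3 + 7*m^2 + 12*m) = m*(m - 4)*(m - 2)*(m^2 + 7*m + 12) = m*(m - 4)*(m - 2)*(m + 3)*(m + 4)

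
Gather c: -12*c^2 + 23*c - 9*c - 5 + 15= -12*c^2 + 14*c + 10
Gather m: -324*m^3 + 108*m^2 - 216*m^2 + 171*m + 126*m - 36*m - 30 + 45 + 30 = -324*m^3 - 108*m^2 + 261*m + 45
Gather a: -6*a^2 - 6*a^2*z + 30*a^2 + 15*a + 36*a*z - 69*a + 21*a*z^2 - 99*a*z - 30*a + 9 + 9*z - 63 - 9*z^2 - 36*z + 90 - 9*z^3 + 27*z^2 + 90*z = a^2*(24 - 6*z) + a*(21*z^2 - 63*z - 84) - 9*z^3 + 18*z^2 + 63*z + 36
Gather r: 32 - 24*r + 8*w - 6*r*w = r*(-6*w - 24) + 8*w + 32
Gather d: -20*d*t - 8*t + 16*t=-20*d*t + 8*t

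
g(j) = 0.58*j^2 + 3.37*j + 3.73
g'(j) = 1.16*j + 3.37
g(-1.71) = -0.34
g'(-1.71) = 1.39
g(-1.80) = -0.46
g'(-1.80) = 1.28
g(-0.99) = 0.96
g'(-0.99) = 2.22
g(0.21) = 4.46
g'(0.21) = 3.61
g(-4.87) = 1.07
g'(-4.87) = -2.28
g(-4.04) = -0.42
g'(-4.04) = -1.32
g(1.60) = 10.61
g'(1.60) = 5.23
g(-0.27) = 2.86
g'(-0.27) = 3.06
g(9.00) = 81.04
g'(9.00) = 13.81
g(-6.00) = 4.39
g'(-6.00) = -3.59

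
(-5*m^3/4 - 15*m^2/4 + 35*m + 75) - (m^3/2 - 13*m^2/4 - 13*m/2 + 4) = -7*m^3/4 - m^2/2 + 83*m/2 + 71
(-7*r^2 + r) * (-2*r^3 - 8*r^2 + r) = 14*r^5 + 54*r^4 - 15*r^3 + r^2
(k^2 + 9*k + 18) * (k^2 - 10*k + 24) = k^4 - k^3 - 48*k^2 + 36*k + 432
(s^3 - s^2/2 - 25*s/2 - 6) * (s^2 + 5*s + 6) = s^5 + 9*s^4/2 - 9*s^3 - 143*s^2/2 - 105*s - 36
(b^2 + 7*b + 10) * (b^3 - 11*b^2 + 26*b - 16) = b^5 - 4*b^4 - 41*b^3 + 56*b^2 + 148*b - 160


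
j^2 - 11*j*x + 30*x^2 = (j - 6*x)*(j - 5*x)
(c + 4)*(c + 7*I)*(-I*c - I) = -I*c^3 + 7*c^2 - 5*I*c^2 + 35*c - 4*I*c + 28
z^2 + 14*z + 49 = (z + 7)^2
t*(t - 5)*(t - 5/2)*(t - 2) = t^4 - 19*t^3/2 + 55*t^2/2 - 25*t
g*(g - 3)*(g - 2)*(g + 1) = g^4 - 4*g^3 + g^2 + 6*g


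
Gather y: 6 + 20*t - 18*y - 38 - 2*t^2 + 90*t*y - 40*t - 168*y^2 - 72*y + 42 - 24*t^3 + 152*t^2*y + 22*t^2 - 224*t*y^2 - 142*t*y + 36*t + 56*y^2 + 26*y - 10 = -24*t^3 + 20*t^2 + 16*t + y^2*(-224*t - 112) + y*(152*t^2 - 52*t - 64)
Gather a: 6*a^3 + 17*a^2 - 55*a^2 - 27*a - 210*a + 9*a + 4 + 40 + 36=6*a^3 - 38*a^2 - 228*a + 80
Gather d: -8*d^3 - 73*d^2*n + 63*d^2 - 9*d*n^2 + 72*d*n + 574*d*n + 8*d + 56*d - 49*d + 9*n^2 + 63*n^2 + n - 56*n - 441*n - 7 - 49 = -8*d^3 + d^2*(63 - 73*n) + d*(-9*n^2 + 646*n + 15) + 72*n^2 - 496*n - 56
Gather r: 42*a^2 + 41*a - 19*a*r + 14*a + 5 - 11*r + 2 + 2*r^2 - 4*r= 42*a^2 + 55*a + 2*r^2 + r*(-19*a - 15) + 7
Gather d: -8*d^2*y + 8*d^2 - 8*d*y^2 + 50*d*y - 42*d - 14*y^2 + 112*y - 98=d^2*(8 - 8*y) + d*(-8*y^2 + 50*y - 42) - 14*y^2 + 112*y - 98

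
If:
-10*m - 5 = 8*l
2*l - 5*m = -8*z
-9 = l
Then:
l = -9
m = 67/10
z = 103/16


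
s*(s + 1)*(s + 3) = s^3 + 4*s^2 + 3*s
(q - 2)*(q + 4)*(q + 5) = q^3 + 7*q^2 + 2*q - 40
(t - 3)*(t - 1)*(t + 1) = t^3 - 3*t^2 - t + 3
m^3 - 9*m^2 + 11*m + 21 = (m - 7)*(m - 3)*(m + 1)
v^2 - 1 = (v - 1)*(v + 1)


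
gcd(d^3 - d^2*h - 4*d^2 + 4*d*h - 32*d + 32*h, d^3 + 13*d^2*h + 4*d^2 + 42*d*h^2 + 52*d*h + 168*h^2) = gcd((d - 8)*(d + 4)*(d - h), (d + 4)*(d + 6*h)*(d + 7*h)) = d + 4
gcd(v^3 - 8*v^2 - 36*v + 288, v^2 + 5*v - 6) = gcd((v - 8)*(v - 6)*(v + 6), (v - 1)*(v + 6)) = v + 6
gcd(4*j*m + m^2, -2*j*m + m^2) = m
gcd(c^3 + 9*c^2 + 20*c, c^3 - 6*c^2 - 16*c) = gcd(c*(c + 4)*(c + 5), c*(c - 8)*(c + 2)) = c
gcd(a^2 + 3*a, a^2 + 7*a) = a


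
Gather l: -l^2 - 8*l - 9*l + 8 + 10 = -l^2 - 17*l + 18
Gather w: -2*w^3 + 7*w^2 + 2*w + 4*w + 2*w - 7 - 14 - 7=-2*w^3 + 7*w^2 + 8*w - 28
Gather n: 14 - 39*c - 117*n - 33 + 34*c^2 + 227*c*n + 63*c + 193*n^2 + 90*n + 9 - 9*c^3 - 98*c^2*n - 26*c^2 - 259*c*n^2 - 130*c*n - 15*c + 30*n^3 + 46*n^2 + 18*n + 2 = -9*c^3 + 8*c^2 + 9*c + 30*n^3 + n^2*(239 - 259*c) + n*(-98*c^2 + 97*c - 9) - 8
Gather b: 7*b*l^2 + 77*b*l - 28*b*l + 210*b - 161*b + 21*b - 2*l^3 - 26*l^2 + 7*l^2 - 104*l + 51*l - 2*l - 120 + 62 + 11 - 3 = b*(7*l^2 + 49*l + 70) - 2*l^3 - 19*l^2 - 55*l - 50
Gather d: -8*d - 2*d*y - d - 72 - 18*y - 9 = d*(-2*y - 9) - 18*y - 81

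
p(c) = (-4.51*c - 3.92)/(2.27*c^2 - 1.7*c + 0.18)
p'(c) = (1.7 - 4.54*c)*(-4.51*c - 3.92)/(2.27*c^2 - 1.7*c + 0.18)^2 - 4.51/(2.27*c^2 - 1.7*c + 0.18) = (10.2377*c^2 + 17.7968*c - 7.4758)/(5.1529*c^4 - 7.718*c^3 + 3.7072*c^2 - 0.612*c + 0.0324)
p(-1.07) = 0.20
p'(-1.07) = -0.70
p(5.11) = -0.53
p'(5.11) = 0.14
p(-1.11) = 0.22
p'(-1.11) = -0.62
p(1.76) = -2.81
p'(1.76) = 3.12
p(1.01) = -10.88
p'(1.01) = 34.54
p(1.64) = -3.24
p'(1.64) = 4.03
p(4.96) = -0.55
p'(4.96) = 0.15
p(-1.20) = 0.27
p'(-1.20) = -0.47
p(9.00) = -0.26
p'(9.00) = 0.03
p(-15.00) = 0.12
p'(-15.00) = 0.01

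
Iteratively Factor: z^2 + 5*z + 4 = (z + 1)*(z + 4)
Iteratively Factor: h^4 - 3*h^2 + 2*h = (h)*(h^3 - 3*h + 2) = h*(h - 1)*(h^2 + h - 2) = h*(h - 1)*(h + 2)*(h - 1)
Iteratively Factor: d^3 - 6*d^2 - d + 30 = (d - 5)*(d^2 - d - 6) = (d - 5)*(d - 3)*(d + 2)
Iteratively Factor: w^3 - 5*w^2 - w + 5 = (w - 5)*(w^2 - 1) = (w - 5)*(w - 1)*(w + 1)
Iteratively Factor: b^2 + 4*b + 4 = (b + 2)*(b + 2)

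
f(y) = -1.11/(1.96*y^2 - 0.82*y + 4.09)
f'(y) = -1.11*(0.82 - 3.92*y)/(1.96*y^2 - 0.82*y + 4.09)^2 = (4.3512*y - 0.9102)/(1.96*y^2 - 0.82*y + 4.09)^2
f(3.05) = -0.06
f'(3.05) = 0.03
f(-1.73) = -0.10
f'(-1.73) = -0.07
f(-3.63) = -0.03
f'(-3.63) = -0.02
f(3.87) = -0.04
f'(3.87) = 0.02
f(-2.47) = -0.06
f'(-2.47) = -0.04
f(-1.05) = -0.16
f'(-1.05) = -0.11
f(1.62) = -0.14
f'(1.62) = 0.10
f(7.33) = -0.01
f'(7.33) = 0.00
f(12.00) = -0.00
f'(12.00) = 0.00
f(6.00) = -0.02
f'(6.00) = 0.01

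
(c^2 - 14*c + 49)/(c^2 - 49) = (c - 7)/(c + 7)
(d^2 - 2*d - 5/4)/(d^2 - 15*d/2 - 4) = (d - 5/2)/(d - 8)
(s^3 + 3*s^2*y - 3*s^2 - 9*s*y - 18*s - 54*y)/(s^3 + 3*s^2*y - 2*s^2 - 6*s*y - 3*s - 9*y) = (s^2 - 3*s - 18)/(s^2 - 2*s - 3)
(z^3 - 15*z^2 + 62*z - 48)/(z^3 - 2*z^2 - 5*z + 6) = (z^2 - 14*z + 48)/(z^2 - z - 6)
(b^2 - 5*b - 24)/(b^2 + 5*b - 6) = (b^2 - 5*b - 24)/(b^2 + 5*b - 6)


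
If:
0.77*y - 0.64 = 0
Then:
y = 0.83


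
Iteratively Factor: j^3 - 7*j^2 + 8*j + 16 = (j + 1)*(j^2 - 8*j + 16) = (j - 4)*(j + 1)*(j - 4)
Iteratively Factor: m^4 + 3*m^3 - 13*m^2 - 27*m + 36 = (m + 4)*(m^3 - m^2 - 9*m + 9) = (m - 1)*(m + 4)*(m^2 - 9) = (m - 3)*(m - 1)*(m + 4)*(m + 3)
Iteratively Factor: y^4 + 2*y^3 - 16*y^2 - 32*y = (y + 4)*(y^3 - 2*y^2 - 8*y) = y*(y + 4)*(y^2 - 2*y - 8) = y*(y + 2)*(y + 4)*(y - 4)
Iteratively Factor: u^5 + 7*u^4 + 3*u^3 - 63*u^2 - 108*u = (u - 3)*(u^4 + 10*u^3 + 33*u^2 + 36*u) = (u - 3)*(u + 3)*(u^3 + 7*u^2 + 12*u) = (u - 3)*(u + 3)^2*(u^2 + 4*u) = (u - 3)*(u + 3)^2*(u + 4)*(u)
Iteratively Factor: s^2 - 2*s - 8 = (s - 4)*(s + 2)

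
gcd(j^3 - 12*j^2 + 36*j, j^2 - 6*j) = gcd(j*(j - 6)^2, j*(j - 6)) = j^2 - 6*j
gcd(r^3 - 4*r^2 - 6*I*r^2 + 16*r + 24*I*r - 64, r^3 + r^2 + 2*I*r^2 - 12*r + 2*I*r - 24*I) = r + 2*I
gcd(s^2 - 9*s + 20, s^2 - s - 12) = s - 4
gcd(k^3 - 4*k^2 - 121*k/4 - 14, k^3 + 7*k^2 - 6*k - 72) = 1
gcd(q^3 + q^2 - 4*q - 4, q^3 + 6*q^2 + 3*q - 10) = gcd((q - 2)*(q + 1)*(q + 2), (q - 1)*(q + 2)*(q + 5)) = q + 2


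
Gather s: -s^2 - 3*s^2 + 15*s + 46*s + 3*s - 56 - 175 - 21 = -4*s^2 + 64*s - 252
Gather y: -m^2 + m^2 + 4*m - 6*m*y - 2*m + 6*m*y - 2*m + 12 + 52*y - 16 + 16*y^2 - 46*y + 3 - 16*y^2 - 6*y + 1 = 0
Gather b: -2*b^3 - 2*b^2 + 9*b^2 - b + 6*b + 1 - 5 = -2*b^3 + 7*b^2 + 5*b - 4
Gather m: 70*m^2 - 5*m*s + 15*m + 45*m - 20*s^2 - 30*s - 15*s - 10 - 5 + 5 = 70*m^2 + m*(60 - 5*s) - 20*s^2 - 45*s - 10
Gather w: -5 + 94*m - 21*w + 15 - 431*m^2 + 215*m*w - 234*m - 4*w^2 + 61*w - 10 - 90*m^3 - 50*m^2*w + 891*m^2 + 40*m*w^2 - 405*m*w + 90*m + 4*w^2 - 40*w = -90*m^3 + 460*m^2 + 40*m*w^2 - 50*m + w*(-50*m^2 - 190*m)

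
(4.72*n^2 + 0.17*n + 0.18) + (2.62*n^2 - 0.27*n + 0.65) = 7.34*n^2 - 0.1*n + 0.83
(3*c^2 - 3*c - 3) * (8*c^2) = 24*c^4 - 24*c^3 - 24*c^2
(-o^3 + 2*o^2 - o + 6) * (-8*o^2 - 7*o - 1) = 8*o^5 - 9*o^4 - 5*o^3 - 43*o^2 - 41*o - 6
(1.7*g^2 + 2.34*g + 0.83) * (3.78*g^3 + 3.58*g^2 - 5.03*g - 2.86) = 6.426*g^5 + 14.9312*g^4 + 2.9636*g^3 - 13.6608*g^2 - 10.8673*g - 2.3738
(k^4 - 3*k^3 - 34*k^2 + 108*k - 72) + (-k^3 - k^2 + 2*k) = k^4 - 4*k^3 - 35*k^2 + 110*k - 72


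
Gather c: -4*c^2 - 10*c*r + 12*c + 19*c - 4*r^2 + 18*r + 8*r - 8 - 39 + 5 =-4*c^2 + c*(31 - 10*r) - 4*r^2 + 26*r - 42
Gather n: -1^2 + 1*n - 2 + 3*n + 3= 4*n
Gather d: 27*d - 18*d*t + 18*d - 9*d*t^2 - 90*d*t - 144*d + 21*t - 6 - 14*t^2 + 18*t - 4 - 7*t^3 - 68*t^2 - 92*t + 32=d*(-9*t^2 - 108*t - 99) - 7*t^3 - 82*t^2 - 53*t + 22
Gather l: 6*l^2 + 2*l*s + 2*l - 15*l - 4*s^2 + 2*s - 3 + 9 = 6*l^2 + l*(2*s - 13) - 4*s^2 + 2*s + 6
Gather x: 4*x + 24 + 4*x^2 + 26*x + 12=4*x^2 + 30*x + 36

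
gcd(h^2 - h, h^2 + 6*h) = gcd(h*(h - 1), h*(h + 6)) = h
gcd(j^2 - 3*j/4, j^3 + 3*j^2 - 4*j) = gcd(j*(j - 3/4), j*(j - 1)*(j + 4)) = j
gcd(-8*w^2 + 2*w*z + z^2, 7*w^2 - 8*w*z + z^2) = 1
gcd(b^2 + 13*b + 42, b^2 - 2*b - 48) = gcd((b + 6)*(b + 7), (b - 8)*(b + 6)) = b + 6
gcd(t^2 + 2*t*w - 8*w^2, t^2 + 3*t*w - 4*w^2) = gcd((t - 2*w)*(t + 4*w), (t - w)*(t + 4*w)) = t + 4*w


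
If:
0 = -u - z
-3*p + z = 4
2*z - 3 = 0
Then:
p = -5/6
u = -3/2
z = 3/2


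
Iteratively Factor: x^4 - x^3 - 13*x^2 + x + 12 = (x + 3)*(x^3 - 4*x^2 - x + 4) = (x - 1)*(x + 3)*(x^2 - 3*x - 4) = (x - 1)*(x + 1)*(x + 3)*(x - 4)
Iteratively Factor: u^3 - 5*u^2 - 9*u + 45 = (u - 3)*(u^2 - 2*u - 15) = (u - 3)*(u + 3)*(u - 5)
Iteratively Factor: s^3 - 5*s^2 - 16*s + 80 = (s - 5)*(s^2 - 16) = (s - 5)*(s + 4)*(s - 4)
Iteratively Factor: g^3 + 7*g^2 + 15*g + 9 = (g + 1)*(g^2 + 6*g + 9) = (g + 1)*(g + 3)*(g + 3)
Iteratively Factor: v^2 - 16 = (v + 4)*(v - 4)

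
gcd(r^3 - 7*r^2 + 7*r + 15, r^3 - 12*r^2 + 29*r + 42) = r + 1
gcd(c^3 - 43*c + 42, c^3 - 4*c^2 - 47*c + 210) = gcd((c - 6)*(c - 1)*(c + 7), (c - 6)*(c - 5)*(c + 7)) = c^2 + c - 42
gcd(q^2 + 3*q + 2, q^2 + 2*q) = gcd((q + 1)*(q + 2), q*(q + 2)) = q + 2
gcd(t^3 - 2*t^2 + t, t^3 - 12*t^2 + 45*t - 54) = 1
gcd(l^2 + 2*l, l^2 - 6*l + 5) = 1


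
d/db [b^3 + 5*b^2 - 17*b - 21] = 3*b^2 + 10*b - 17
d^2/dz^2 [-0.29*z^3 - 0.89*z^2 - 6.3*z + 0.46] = -1.74*z - 1.78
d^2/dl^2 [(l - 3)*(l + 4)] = 2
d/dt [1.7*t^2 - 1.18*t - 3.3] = 3.4*t - 1.18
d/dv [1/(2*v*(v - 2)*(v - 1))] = (-v*(v - 2) - v*(v - 1) - (v - 2)*(v - 1))/(2*v^2*(v - 2)^2*(v - 1)^2)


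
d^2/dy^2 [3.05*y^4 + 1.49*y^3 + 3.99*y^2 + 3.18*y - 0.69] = 36.6*y^2 + 8.94*y + 7.98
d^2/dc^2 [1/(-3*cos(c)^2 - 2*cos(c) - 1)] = (72*sin(c)^4 - 20*sin(c)^2 - 49*cos(c) + 9*cos(3*c) - 56)/(2*(-3*sin(c)^2 + 2*cos(c) + 4)^3)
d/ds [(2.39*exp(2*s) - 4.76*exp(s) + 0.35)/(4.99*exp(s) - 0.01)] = (11.9261*exp(2*s) - 0.0477999999999987*exp(s) - 1.6989)*exp(s)/(24.9001*exp(2*s) - 0.0998*exp(s) + 0.0001)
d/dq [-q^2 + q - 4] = 1 - 2*q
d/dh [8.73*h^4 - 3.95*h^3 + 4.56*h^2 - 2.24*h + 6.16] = 34.92*h^3 - 11.85*h^2 + 9.12*h - 2.24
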